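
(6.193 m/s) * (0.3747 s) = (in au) 1.551e-11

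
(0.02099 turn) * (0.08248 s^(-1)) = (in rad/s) 0.01088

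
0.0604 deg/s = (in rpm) 0.01007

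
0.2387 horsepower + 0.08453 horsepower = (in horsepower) 0.3232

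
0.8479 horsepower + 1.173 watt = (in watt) 633.5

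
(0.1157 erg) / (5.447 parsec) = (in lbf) 1.548e-26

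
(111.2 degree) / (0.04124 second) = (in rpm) 449.4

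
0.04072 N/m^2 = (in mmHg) 0.0003054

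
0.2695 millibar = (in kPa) 0.02695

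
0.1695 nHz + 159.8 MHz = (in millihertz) 1.598e+11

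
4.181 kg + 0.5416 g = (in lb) 9.219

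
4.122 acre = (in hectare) 1.668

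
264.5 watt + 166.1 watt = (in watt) 430.6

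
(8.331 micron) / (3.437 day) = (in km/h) 1.01e-10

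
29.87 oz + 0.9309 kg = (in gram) 1778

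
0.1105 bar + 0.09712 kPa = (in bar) 0.1115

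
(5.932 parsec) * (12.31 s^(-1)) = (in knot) 4.38e+18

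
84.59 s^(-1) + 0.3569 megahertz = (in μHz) 3.57e+11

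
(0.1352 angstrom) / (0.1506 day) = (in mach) 3.052e-18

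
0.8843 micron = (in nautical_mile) 4.775e-10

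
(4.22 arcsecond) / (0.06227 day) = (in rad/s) 3.803e-09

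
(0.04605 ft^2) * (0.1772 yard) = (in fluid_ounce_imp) 24.4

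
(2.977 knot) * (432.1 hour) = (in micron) 2.382e+12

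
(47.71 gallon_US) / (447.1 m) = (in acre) 9.982e-08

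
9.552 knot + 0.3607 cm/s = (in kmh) 17.7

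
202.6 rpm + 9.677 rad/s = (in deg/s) 1770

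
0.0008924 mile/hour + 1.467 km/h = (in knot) 0.7929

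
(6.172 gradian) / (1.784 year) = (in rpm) 1.646e-08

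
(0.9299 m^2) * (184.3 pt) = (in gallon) 15.97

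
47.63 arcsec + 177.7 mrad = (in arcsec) 3.67e+04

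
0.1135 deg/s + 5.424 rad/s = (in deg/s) 310.9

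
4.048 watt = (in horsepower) 0.005428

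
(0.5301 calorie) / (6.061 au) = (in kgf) 2.494e-13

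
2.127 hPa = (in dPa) 2127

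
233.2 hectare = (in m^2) 2.332e+06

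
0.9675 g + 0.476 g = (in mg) 1444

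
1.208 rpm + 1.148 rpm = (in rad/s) 0.2467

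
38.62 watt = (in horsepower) 0.05179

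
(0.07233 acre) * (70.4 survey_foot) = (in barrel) 3.951e+04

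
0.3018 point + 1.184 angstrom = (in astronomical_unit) 7.117e-16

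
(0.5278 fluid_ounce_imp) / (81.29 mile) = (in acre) 2.833e-14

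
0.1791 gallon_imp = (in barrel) 0.005121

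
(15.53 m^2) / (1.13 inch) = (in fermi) 5.411e+17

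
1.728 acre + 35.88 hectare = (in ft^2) 3.937e+06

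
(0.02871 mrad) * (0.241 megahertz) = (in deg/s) 396.4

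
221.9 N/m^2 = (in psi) 0.03218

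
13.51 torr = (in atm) 0.01778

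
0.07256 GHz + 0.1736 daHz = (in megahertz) 72.56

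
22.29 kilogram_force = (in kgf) 22.29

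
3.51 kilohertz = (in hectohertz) 35.1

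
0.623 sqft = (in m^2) 0.05788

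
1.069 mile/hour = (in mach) 0.001403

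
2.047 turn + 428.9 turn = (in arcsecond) 5.585e+08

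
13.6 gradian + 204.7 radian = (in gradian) 1.305e+04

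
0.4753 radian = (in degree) 27.23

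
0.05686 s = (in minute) 0.0009477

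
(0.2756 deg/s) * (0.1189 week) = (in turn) 55.05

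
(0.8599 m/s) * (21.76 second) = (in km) 0.01871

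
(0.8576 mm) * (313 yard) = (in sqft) 2.642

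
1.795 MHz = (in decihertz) 1.795e+07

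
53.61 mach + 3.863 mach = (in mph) 4.378e+04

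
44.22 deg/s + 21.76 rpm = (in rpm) 29.13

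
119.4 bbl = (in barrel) 119.4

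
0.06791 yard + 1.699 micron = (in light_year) 6.564e-18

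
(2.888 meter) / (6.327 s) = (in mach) 0.001341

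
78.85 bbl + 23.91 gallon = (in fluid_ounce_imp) 4.444e+05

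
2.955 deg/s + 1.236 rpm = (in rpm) 1.728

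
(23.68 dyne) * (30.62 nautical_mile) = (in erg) 1.343e+08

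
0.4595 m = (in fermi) 4.595e+14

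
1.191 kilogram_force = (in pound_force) 2.626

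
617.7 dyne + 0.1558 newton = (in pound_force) 0.03641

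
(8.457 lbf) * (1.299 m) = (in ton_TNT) 1.168e-08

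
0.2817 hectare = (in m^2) 2817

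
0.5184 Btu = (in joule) 546.9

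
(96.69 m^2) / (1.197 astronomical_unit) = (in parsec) 1.75e-26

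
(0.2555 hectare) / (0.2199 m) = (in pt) 3.294e+07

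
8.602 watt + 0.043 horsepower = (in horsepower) 0.05454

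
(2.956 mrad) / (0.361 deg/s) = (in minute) 0.007819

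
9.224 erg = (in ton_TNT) 2.205e-16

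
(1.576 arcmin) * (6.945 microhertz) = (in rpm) 3.04e-08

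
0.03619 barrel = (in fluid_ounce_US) 194.6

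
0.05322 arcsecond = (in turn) 4.106e-08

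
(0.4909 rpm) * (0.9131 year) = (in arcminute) 5.089e+09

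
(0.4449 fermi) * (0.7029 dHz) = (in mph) 6.995e-17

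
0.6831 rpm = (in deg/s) 4.099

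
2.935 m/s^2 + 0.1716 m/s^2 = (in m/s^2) 3.107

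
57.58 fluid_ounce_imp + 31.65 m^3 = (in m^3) 31.65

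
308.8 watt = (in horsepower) 0.4141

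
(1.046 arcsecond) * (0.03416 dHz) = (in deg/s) 9.925e-07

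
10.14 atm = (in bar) 10.27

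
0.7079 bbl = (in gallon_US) 29.73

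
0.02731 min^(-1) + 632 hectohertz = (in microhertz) 6.32e+10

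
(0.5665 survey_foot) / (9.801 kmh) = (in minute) 0.001057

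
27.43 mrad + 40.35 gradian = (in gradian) 42.1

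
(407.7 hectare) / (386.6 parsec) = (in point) 9.688e-10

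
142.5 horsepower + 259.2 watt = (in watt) 1.065e+05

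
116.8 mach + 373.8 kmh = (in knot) 7.751e+04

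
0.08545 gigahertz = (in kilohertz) 8.545e+04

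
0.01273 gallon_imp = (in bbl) 0.000364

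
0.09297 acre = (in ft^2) 4050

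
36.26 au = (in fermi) 5.424e+27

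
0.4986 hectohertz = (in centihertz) 4986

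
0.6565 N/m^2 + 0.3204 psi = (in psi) 0.3205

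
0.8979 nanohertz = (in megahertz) 8.979e-16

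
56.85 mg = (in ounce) 0.002005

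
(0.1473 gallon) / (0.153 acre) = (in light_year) 9.519e-23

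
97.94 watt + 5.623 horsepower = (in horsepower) 5.754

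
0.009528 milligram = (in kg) 9.528e-09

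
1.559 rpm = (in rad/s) 0.1633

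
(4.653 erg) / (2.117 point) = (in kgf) 6.353e-05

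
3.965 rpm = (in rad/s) 0.4152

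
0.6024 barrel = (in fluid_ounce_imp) 3371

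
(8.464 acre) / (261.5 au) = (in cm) 8.756e-08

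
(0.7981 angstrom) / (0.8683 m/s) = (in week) 1.52e-16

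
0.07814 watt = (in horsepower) 0.0001048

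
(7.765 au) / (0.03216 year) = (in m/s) 1.145e+06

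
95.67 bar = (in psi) 1388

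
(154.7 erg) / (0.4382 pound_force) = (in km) 7.937e-09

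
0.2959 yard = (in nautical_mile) 0.0001461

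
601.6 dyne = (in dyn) 601.6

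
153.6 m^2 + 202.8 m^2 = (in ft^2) 3836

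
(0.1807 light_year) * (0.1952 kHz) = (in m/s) 3.337e+17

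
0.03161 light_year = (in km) 2.991e+11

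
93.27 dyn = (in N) 0.0009327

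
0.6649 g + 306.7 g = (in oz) 10.84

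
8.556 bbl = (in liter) 1360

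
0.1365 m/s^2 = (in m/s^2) 0.1365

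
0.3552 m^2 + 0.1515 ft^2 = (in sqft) 3.975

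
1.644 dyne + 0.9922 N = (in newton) 0.9922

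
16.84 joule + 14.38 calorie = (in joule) 77.01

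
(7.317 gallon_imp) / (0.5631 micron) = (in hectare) 5.907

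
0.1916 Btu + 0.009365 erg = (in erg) 2.021e+09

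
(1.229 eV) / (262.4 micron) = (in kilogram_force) 7.652e-17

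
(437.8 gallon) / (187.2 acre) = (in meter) 2.188e-06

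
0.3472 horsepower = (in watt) 258.9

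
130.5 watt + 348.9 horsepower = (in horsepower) 349.1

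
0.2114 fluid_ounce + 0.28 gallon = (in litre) 1.066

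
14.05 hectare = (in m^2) 1.405e+05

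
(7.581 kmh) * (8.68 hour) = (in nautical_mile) 35.53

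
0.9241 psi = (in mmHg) 47.79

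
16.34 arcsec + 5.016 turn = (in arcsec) 6.501e+06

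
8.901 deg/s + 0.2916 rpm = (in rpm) 1.775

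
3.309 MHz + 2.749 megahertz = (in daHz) 6.058e+05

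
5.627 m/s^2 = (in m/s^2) 5.627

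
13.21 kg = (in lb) 29.12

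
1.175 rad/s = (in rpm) 11.22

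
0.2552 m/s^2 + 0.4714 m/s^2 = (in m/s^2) 0.7266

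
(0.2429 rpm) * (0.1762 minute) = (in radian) 0.2689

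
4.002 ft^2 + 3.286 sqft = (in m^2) 0.6771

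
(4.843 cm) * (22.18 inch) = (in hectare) 2.728e-06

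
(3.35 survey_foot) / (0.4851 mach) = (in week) 1.022e-08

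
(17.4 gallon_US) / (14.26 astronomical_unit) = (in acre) 7.63e-18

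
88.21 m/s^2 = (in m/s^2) 88.21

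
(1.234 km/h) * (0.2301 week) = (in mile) 29.64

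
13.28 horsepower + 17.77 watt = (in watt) 9921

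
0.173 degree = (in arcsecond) 622.8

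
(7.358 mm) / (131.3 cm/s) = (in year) 1.777e-10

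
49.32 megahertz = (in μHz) 4.932e+13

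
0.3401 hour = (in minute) 20.41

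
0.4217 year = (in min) 2.216e+05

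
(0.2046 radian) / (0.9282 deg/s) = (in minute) 0.2105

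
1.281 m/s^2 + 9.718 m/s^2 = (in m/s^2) 11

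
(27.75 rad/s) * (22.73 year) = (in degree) 1.14e+12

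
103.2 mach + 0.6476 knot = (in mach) 103.2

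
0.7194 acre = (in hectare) 0.2911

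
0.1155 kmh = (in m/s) 0.03208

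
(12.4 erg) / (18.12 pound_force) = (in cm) 1.538e-06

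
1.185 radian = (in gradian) 75.44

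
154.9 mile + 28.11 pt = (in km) 249.3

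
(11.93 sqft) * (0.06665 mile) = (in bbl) 747.8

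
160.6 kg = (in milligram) 1.606e+08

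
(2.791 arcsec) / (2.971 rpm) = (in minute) 7.249e-07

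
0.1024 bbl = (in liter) 16.28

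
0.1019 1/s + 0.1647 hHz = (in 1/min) 994.3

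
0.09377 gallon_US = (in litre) 0.355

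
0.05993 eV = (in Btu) 9.101e-24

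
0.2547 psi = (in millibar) 17.56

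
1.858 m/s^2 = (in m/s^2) 1.858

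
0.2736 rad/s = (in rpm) 2.613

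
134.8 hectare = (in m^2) 1.348e+06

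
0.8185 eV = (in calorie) 3.134e-20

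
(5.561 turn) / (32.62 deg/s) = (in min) 1.023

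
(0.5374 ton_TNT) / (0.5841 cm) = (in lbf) 8.654e+10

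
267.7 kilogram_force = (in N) 2625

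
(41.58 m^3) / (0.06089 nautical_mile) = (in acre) 9.111e-05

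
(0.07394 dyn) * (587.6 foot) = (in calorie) 3.165e-05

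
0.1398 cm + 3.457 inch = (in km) 8.921e-05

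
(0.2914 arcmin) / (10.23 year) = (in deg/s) 1.505e-11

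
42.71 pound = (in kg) 19.37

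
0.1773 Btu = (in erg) 1.871e+09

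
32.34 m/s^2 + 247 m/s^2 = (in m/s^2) 279.3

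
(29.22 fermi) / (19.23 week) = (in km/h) 9.045e-21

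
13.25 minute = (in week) 0.001314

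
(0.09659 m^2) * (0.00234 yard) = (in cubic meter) 0.0002067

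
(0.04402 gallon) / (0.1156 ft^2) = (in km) 1.552e-05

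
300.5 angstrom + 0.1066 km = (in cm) 1.066e+04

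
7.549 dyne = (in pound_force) 1.697e-05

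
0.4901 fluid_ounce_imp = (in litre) 0.01393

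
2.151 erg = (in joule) 2.151e-07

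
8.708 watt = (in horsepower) 0.01168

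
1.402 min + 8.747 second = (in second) 92.87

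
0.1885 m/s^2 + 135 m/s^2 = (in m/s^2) 135.2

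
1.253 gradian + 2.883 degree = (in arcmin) 240.6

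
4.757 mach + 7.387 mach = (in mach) 12.14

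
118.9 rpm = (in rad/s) 12.45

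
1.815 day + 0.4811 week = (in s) 4.478e+05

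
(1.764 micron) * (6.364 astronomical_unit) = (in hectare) 167.9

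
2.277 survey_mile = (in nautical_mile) 1.979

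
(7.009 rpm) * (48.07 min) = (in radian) 2117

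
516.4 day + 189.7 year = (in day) 6.976e+04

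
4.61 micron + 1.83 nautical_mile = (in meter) 3389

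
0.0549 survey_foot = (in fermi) 1.673e+13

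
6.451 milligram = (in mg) 6.451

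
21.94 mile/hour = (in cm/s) 980.8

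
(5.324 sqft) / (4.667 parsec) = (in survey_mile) 2.134e-21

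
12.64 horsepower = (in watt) 9426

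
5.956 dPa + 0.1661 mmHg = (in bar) 0.0002274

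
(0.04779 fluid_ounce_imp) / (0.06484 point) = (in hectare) 5.936e-06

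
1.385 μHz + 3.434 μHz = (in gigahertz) 4.819e-15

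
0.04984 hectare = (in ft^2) 5365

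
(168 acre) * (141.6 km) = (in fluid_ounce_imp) 3.388e+15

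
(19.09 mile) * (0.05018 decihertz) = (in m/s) 154.2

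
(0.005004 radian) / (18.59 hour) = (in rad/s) 7.477e-08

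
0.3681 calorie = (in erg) 1.54e+07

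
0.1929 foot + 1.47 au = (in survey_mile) 1.366e+08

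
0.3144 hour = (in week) 0.001871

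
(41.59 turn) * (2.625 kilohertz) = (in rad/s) 6.86e+05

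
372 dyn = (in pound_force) 0.0008363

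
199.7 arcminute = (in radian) 0.05809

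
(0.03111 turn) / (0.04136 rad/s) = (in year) 1.499e-07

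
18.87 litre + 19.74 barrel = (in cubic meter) 3.157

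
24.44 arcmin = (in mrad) 7.109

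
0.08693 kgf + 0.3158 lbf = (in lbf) 0.5074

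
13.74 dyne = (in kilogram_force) 1.401e-05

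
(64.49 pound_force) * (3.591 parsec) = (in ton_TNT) 7.597e+09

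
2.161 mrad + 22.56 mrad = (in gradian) 1.574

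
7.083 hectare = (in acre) 17.5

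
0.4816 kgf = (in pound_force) 1.062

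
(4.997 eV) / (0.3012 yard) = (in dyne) 2.907e-13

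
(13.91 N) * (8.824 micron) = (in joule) 0.0001227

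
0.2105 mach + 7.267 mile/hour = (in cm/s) 7492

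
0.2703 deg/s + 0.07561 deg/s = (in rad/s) 0.006037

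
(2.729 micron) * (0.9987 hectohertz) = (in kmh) 0.0009812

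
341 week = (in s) 2.062e+08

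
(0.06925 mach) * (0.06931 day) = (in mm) 1.412e+08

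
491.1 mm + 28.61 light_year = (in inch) 1.066e+19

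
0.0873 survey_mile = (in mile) 0.0873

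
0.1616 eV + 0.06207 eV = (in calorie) 8.565e-21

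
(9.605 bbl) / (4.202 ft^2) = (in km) 0.003912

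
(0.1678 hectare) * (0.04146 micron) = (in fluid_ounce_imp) 2.449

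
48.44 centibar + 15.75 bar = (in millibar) 1.623e+04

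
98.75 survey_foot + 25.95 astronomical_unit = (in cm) 3.882e+14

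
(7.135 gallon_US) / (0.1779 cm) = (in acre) 0.003752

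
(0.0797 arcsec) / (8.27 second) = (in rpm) 4.462e-07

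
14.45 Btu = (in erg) 1.525e+11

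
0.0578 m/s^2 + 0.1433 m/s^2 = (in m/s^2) 0.2011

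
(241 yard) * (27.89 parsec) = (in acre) 4.686e+16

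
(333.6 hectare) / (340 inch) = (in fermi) 3.863e+20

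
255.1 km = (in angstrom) 2.551e+15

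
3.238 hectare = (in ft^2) 3.485e+05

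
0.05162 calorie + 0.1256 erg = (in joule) 0.216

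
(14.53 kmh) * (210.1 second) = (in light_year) 8.963e-14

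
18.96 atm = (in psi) 278.6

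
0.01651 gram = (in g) 0.01651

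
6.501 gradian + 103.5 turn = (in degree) 3.727e+04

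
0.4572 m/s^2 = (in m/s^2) 0.4572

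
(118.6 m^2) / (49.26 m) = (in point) 6825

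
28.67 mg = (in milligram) 28.67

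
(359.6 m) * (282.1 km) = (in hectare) 1.014e+04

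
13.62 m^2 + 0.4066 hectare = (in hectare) 0.408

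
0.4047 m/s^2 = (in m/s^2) 0.4047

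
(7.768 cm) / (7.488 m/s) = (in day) 1.201e-07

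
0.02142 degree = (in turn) 5.95e-05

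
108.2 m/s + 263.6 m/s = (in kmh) 1338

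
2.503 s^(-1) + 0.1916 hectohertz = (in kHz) 0.02166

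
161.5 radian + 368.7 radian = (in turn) 84.38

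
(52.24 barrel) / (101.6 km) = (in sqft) 0.0008799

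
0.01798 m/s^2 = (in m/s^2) 0.01798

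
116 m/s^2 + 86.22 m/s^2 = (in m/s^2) 202.2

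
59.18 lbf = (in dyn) 2.632e+07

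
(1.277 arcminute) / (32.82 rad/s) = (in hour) 3.144e-09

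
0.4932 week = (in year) 0.009459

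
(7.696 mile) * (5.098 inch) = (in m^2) 1604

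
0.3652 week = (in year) 0.007004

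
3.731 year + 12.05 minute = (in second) 1.177e+08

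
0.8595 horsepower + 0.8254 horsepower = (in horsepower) 1.685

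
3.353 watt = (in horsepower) 0.004496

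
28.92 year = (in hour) 2.533e+05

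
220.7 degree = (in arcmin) 1.324e+04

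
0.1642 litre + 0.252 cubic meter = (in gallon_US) 66.61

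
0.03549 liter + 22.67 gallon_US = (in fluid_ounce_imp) 3022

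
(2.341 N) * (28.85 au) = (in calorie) 2.415e+12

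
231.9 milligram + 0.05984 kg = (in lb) 0.1324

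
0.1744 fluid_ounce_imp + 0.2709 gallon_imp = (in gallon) 0.3266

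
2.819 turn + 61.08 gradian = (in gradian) 1189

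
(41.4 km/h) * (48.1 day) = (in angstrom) 4.779e+17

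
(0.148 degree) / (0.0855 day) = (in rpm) 3.339e-06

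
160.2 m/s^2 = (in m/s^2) 160.2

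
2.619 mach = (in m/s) 891.8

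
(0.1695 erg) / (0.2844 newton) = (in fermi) 5.96e+07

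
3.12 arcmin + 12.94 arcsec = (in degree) 0.05559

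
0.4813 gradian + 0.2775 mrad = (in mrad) 7.838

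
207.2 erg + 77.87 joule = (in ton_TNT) 1.861e-08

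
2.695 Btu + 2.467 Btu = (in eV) 3.399e+22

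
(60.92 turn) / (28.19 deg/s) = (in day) 0.009004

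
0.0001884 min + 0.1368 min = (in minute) 0.137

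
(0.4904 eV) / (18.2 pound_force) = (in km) 9.705e-25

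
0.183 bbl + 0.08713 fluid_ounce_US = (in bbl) 0.183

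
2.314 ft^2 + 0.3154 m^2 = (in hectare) 5.304e-05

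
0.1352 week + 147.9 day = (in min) 2.143e+05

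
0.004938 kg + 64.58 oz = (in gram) 1836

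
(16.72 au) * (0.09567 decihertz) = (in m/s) 2.393e+10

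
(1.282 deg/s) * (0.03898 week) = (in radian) 527.5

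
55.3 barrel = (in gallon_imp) 1934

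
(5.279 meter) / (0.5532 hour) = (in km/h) 0.009543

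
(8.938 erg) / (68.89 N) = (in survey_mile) 8.062e-12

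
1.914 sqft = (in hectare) 1.778e-05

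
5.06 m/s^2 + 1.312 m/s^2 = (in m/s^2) 6.372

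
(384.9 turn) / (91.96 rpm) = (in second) 251.1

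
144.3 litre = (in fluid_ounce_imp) 5079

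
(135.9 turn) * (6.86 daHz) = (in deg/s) 3.356e+06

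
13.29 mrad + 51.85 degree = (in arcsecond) 1.894e+05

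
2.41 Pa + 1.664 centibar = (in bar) 0.01666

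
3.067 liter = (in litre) 3.067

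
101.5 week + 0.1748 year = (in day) 774.3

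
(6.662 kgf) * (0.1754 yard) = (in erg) 1.048e+08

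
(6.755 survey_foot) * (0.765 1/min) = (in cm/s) 2.625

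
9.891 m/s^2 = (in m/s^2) 9.891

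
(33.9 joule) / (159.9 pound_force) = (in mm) 47.66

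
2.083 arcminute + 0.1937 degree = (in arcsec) 822.3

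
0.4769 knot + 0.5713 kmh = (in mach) 0.001187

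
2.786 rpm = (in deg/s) 16.72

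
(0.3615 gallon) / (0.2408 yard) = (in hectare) 6.215e-07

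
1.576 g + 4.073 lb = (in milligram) 1.849e+06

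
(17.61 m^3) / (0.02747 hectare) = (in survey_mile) 3.983e-05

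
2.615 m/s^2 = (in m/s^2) 2.615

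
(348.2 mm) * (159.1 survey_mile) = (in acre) 22.03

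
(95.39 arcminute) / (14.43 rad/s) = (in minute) 3.205e-05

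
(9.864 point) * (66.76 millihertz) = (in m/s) 0.0002323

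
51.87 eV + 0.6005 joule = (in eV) 3.748e+18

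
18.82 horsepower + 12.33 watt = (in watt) 1.405e+04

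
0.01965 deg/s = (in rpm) 0.003275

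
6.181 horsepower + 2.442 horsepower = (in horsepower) 8.623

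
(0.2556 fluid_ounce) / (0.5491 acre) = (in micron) 0.003402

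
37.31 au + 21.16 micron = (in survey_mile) 3.468e+09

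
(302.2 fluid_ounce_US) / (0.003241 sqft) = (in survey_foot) 97.38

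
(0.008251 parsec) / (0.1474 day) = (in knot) 3.886e+10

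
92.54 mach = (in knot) 6.125e+04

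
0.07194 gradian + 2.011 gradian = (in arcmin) 112.5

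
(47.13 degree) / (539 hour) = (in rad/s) 4.239e-07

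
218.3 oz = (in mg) 6.189e+06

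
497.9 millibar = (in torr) 373.5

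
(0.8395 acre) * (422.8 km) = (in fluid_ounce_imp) 5.055e+13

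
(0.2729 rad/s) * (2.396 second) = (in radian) 0.6539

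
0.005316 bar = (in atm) 0.005246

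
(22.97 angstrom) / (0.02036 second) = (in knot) 2.193e-07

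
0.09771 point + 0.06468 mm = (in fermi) 9.915e+10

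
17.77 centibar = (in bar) 0.1777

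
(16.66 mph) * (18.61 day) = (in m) 1.198e+07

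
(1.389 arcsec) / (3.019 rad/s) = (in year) 7.073e-14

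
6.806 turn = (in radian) 42.76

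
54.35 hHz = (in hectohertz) 54.35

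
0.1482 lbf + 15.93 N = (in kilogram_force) 1.692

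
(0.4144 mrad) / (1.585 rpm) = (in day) 2.89e-08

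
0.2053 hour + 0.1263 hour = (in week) 0.001974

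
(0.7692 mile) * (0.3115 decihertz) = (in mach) 0.1132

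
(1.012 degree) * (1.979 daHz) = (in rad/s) 0.3495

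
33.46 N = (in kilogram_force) 3.412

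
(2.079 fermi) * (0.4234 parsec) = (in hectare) 0.002716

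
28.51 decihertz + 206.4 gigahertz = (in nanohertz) 2.064e+20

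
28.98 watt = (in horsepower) 0.03886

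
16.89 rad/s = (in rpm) 161.3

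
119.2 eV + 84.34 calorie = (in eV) 2.202e+21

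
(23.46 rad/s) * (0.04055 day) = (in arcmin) 2.826e+08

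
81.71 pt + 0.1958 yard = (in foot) 0.682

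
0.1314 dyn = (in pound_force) 2.954e-07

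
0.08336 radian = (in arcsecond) 1.719e+04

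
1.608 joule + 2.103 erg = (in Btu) 0.001524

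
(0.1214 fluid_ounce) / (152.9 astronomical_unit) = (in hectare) 1.57e-23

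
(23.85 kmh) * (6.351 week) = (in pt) 7.213e+10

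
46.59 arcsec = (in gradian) 0.01438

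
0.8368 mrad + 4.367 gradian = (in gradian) 4.42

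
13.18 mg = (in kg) 1.318e-05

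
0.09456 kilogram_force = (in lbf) 0.2085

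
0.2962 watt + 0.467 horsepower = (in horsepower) 0.4674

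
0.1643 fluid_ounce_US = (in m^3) 4.859e-06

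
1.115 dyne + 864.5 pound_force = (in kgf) 392.1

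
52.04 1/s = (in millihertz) 5.204e+04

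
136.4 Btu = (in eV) 8.982e+23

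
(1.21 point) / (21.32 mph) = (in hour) 1.244e-08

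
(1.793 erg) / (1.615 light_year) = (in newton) 1.173e-23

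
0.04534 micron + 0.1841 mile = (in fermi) 2.963e+17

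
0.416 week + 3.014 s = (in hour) 69.89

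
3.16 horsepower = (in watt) 2356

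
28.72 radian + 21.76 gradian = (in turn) 4.625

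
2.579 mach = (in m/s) 878.1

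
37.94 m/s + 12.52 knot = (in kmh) 159.8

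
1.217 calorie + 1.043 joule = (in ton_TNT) 1.466e-09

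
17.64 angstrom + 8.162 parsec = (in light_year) 26.62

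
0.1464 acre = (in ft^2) 6377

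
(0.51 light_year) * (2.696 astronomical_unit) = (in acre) 4.809e+23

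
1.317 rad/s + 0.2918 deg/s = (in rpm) 12.63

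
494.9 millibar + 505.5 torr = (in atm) 1.154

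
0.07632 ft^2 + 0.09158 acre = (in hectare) 0.03706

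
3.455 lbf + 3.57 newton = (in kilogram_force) 1.931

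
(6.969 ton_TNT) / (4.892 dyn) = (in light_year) 0.063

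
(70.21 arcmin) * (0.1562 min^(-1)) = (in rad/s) 5.317e-05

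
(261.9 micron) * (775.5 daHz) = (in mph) 4.543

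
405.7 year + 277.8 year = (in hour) 5.987e+06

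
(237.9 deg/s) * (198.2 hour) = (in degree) 1.697e+08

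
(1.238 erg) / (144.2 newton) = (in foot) 2.817e-09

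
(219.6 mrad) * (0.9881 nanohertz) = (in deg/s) 1.243e-08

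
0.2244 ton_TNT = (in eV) 5.86e+27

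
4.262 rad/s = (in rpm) 40.7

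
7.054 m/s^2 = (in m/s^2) 7.054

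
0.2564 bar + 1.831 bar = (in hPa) 2087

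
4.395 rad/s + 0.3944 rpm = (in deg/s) 254.2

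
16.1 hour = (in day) 0.6708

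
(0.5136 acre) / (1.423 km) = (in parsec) 4.734e-17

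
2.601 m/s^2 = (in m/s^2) 2.601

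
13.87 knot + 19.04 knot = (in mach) 0.04972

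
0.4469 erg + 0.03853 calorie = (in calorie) 0.03853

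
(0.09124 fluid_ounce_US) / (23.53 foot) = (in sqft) 4.05e-06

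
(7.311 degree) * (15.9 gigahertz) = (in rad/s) 2.029e+09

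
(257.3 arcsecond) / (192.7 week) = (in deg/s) 6.133e-10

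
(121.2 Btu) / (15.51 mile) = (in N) 5.123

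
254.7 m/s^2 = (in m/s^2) 254.7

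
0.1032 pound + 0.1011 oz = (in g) 49.68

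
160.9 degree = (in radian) 2.808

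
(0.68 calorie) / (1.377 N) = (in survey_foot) 6.779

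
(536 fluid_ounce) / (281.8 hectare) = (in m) 5.625e-09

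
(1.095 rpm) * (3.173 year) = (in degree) 6.574e+08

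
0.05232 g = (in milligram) 52.32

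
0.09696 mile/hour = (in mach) 0.0001273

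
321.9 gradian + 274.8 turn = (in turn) 275.6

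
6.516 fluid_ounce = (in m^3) 0.0001927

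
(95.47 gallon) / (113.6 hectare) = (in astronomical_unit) 2.127e-18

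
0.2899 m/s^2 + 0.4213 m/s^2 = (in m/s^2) 0.7112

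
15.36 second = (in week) 2.54e-05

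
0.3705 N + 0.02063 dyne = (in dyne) 3.705e+04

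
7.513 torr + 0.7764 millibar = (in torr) 8.095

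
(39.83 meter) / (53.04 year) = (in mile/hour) 5.327e-08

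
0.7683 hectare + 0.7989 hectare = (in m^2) 1.567e+04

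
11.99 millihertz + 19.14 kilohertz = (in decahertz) 1914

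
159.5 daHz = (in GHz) 1.595e-06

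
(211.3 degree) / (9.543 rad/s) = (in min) 0.006441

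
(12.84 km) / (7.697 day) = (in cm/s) 1.931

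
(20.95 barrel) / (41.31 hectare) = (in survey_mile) 5.01e-09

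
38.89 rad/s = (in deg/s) 2228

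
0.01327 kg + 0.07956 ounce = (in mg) 1.553e+04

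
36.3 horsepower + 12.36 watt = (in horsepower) 36.32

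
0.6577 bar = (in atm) 0.6491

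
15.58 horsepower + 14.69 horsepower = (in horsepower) 30.27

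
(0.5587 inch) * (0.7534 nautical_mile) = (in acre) 0.004893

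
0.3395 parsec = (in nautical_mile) 5.657e+12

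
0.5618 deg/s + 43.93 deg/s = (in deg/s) 44.49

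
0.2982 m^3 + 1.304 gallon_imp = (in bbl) 1.913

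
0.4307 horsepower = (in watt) 321.2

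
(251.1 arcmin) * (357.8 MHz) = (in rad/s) 2.613e+07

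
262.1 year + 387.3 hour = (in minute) 1.378e+08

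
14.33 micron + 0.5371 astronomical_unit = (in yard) 8.787e+10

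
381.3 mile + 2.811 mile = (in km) 618.2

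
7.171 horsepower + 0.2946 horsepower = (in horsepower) 7.466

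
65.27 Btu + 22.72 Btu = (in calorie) 2.219e+04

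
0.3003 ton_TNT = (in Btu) 1.191e+06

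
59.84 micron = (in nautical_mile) 3.231e-08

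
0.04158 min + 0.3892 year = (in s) 1.227e+07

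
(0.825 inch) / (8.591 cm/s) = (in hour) 6.776e-05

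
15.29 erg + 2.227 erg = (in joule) 1.752e-06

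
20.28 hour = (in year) 0.002315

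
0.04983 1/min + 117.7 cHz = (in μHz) 1.178e+06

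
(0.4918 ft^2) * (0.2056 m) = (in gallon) 2.482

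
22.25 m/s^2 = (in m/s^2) 22.25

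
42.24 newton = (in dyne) 4.224e+06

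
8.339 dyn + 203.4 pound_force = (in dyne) 9.048e+07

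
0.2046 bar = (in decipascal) 2.046e+05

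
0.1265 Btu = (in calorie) 31.9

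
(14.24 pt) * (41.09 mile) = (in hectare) 0.03322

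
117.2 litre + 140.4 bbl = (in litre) 2.244e+04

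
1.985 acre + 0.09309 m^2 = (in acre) 1.985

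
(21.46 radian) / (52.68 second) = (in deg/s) 23.34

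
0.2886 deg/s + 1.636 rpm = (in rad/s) 0.1764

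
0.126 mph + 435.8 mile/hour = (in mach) 0.5723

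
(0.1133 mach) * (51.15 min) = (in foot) 3.884e+05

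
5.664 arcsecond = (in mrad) 0.02746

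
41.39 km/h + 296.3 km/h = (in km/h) 337.7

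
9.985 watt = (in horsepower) 0.01339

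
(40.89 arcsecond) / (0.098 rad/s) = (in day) 2.341e-08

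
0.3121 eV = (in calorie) 1.195e-20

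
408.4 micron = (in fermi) 4.084e+11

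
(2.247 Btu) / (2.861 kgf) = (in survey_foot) 277.2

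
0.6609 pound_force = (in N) 2.94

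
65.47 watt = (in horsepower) 0.0878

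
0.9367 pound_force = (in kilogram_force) 0.4249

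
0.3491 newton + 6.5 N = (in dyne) 6.849e+05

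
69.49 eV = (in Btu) 1.055e-20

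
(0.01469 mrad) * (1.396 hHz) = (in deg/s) 0.1175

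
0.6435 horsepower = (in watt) 479.9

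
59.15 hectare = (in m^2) 5.915e+05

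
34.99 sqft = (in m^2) 3.251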